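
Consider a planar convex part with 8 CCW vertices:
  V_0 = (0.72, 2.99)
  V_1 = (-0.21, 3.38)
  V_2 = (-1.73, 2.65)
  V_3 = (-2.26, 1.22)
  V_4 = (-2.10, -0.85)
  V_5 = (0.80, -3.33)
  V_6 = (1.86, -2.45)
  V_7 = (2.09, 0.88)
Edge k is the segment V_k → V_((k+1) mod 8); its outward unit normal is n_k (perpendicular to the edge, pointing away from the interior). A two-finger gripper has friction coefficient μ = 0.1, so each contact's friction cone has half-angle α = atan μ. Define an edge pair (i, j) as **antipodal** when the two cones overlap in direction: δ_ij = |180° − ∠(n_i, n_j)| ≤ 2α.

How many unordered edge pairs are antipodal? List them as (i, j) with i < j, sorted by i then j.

α = atan 0.1 = 5.71°;  2α = 11.42°
n_0 = (+0.3867, +0.9222)
n_1 = (-0.4329, +0.9014)
n_2 = (-0.9377, +0.3475)
n_3 = (-0.9970, -0.0771)
n_4 = (-0.6499, -0.7600)
n_5 = (+0.6388, -0.7694)
n_6 = (+0.9976, -0.0689)
n_7 = (+0.8387, +0.5446)
  (0,1): δ = 131.60°  ·
  (0,2): δ = 87.59°  ·
  (0,3): δ = 62.83°  ·
  (0,4): δ = 17.79°  ·
  (0,5): δ = 62.45°  ·
  (0,6): δ = 108.80°  ·
  (0,7): δ = 145.75°  ·
  (1,2): δ = 135.99°  ·
  (1,3): δ = 111.23°  ·
  (1,4): δ = 66.19°  ·
  (1,5): δ = 14.05°  ·
  (1,6): δ = 60.40°  ·
  (1,7): δ = 97.34°  ·
  (2,3): δ = 155.24°  ·
  (2,4): δ = 110.20°  ·
  (2,5): δ = 29.96°  ·
  (2,6): δ = 16.39°  ·
  (2,7): δ = 53.33°  ·
  (3,4): δ = 134.96°  ·
  (3,5): δ = 54.72°  ·
  (3,6): δ = 8.37°  ✓
  (3,7): δ = 28.58°  ·
  (4,5): δ = 99.76°  ·
  (4,6): δ = 53.41°  ·
  (4,7): δ = 16.47°  ·
  (5,6): δ = 133.65°  ·
  (5,7): δ = 96.70°  ·
  (6,7): δ = 143.05°  ·
antipodal pairs: 1

count = 1; pairs: (3,6)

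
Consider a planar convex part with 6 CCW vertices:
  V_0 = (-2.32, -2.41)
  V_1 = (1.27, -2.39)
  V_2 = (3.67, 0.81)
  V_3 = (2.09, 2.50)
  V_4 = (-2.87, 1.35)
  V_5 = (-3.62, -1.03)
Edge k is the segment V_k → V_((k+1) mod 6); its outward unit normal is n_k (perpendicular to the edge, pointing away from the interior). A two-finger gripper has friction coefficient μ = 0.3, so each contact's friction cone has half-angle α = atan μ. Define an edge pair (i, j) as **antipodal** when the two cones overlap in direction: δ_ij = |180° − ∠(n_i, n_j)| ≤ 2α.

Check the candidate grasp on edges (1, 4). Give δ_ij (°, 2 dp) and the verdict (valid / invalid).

δ = 19.38°, valid

α = atan 0.3 = 16.70°;  2α = 33.40°
edge 1: e_1 = (+2.40, +3.20);  n_1 = (+0.8000, -0.6000)
edge 4: e_4 = (-0.75, -2.38);  n_4 = (-0.9538, +0.3006)
∠(n_1, n_4) = 160.62°
δ = |180° − 160.62°| = 19.38°
19.38° ≤ 2α = 33.40°  →  valid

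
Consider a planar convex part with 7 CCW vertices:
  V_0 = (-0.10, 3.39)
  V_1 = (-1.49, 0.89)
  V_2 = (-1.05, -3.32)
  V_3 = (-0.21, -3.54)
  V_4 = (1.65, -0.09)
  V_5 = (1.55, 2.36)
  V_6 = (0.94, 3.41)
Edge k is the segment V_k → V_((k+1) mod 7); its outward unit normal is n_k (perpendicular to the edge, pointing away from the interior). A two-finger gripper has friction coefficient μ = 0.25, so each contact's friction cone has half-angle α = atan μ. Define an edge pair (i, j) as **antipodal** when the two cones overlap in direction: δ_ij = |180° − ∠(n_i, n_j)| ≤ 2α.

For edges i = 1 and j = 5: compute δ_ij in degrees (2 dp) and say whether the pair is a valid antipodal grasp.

δ = 24.19°, valid

α = atan 0.25 = 14.04°;  2α = 28.07°
edge 1: e_1 = (+0.44, -4.21);  n_1 = (-0.9946, -0.1039)
edge 5: e_5 = (-0.61, +1.05);  n_5 = (+0.8647, +0.5023)
∠(n_1, n_5) = 155.81°
δ = |180° − 155.81°| = 24.19°
24.19° ≤ 2α = 28.07°  →  valid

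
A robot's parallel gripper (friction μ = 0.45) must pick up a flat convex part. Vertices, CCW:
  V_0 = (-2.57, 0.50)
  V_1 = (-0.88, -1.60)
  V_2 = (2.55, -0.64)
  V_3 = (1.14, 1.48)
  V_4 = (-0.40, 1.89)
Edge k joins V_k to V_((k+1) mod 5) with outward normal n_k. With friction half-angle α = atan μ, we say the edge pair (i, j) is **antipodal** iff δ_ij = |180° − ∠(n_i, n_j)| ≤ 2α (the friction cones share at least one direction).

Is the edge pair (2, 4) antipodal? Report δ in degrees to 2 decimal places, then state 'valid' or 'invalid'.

α = atan 0.45 = 24.23°;  2α = 48.46°
edge 2: e_2 = (-1.41, +2.12);  n_2 = (+0.8327, +0.5538)
edge 4: e_4 = (-2.17, -1.39);  n_4 = (-0.5394, +0.8421)
∠(n_2, n_4) = 89.01°
δ = |180° − 89.01°| = 90.99°
90.99° > 2α = 48.46°  →  invalid

δ = 90.99°, invalid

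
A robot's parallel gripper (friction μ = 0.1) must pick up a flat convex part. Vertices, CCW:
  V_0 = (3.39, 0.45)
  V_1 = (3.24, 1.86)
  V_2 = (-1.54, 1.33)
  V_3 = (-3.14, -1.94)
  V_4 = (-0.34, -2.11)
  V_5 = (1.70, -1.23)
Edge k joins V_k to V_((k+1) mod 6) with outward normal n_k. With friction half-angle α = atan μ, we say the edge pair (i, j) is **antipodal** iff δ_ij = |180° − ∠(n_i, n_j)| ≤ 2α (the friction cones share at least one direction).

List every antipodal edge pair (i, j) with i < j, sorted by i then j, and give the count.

count = 1; pairs: (1,3)

α = atan 0.1 = 5.71°;  2α = 11.42°
n_0 = (+0.9944, +0.1058)
n_1 = (-0.1102, +0.9939)
n_2 = (-0.8982, +0.4395)
n_3 = (-0.0606, -0.9982)
n_4 = (+0.3961, -0.9182)
n_5 = (+0.7050, -0.7092)
  (0,1): δ = 89.75°  ·
  (0,2): δ = 32.14°  ·
  (0,3): δ = 80.45°  ·
  (0,4): δ = 107.26°  ·
  (0,5): δ = 128.76°  ·
  (1,2): δ = 122.40°  ·
  (1,3): δ = 9.80°  ✓
  (1,4): δ = 17.01°  ·
  (1,5): δ = 38.50°  ·
  (2,3): δ = 67.40°  ·
  (2,4): δ = 40.59°  ·
  (2,5): δ = 19.10°  ·
  (3,4): δ = 153.19°  ·
  (3,5): δ = 131.70°  ·
  (4,5): δ = 158.50°  ·
antipodal pairs: 1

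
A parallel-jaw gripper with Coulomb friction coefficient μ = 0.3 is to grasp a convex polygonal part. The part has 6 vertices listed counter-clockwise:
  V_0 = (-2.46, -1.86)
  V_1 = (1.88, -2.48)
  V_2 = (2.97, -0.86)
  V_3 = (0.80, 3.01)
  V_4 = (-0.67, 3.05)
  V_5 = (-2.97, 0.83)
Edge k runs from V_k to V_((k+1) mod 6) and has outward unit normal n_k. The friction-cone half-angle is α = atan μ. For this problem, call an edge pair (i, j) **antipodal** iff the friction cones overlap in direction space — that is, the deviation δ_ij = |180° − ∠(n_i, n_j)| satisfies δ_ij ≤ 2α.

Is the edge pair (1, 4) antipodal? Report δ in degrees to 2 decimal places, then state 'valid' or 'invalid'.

δ = 12.08°, valid

α = atan 0.3 = 16.70°;  2α = 33.40°
edge 1: e_1 = (+1.09, +1.62);  n_1 = (+0.8297, -0.5582)
edge 4: e_4 = (-2.30, -2.22);  n_4 = (-0.6945, +0.7195)
∠(n_1, n_4) = 167.92°
δ = |180° − 167.92°| = 12.08°
12.08° ≤ 2α = 33.40°  →  valid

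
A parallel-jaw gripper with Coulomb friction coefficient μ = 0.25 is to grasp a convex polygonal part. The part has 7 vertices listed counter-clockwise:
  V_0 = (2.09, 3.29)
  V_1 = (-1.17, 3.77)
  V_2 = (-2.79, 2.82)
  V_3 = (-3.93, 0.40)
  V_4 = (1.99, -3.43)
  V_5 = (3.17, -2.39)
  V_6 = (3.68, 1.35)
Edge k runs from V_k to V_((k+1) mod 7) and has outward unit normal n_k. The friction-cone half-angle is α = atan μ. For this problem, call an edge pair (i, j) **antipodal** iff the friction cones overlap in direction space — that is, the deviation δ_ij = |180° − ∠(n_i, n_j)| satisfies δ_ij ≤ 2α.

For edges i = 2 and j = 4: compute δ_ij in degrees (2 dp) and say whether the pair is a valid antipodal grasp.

δ = 23.38°, valid

α = atan 0.25 = 14.04°;  2α = 28.07°
edge 2: e_2 = (-1.14, -2.42);  n_2 = (-0.9046, +0.4262)
edge 4: e_4 = (+1.18, +1.04);  n_4 = (+0.6612, -0.7502)
∠(n_2, n_4) = 156.62°
δ = |180° − 156.62°| = 23.38°
23.38° ≤ 2α = 28.07°  →  valid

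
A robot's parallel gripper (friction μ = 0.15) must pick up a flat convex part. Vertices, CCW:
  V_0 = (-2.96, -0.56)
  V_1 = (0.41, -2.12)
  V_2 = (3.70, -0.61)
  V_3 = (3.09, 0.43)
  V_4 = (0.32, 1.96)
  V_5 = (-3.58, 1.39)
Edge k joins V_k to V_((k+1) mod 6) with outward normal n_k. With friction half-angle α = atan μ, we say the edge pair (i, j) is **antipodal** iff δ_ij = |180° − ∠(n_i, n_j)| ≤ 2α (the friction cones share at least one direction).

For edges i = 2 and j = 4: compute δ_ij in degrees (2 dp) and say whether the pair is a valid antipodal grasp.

δ = 112.08°, invalid

α = atan 0.15 = 8.53°;  2α = 17.06°
edge 2: e_2 = (-0.61, +1.04);  n_2 = (+0.8626, +0.5059)
edge 4: e_4 = (-3.90, -0.57);  n_4 = (-0.1446, +0.9895)
∠(n_2, n_4) = 67.92°
δ = |180° − 67.92°| = 112.08°
112.08° > 2α = 17.06°  →  invalid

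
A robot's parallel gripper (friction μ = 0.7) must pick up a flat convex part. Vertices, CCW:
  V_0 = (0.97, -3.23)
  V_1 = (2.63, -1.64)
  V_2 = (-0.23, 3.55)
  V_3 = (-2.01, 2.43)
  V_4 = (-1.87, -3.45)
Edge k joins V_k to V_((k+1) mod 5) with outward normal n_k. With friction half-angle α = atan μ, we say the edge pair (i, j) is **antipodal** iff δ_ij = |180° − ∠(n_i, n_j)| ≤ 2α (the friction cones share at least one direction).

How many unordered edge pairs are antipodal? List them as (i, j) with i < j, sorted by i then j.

α = atan 0.7 = 34.99°;  2α = 69.98°
n_0 = (+0.6917, -0.7222)
n_1 = (+0.8758, +0.4826)
n_2 = (-0.5326, +0.8464)
n_3 = (-0.9997, -0.0238)
n_4 = (+0.0772, -0.9970)
  (0,1): δ = 104.91°  ·
  (0,2): δ = 11.59°  ✓
  (0,3): δ = 47.60°  ✓
  (0,4): δ = 140.66°  ·
  (1,2): δ = 86.68°  ·
  (1,3): δ = 27.49°  ✓
  (1,4): δ = 65.57°  ✓
  (2,3): δ = 120.81°  ·
  (2,4): δ = 27.75°  ✓
  (3,4): δ = 86.93°  ·
antipodal pairs: 5

count = 5; pairs: (0,2), (0,3), (1,3), (1,4), (2,4)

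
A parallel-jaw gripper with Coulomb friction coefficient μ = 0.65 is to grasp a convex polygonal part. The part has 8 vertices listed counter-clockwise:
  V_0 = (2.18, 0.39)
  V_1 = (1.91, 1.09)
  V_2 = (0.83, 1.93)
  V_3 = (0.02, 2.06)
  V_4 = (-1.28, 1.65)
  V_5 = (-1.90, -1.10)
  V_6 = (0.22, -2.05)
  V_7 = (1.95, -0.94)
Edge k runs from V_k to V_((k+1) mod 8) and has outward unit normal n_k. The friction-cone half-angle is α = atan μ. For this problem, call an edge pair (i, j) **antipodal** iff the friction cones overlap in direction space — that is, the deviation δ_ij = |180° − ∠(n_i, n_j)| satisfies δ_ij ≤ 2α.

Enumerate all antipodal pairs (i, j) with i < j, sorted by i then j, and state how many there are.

count = 11; pairs: (0,4), (0,5), (1,4), (1,5), (2,5), (2,6), (3,5), (3,6), (3,7), (4,6), (4,7)

α = atan 0.65 = 33.02°;  2α = 66.05°
n_0 = (+0.9330, +0.3599)
n_1 = (+0.6139, +0.7894)
n_2 = (+0.1585, +0.9874)
n_3 = (-0.3008, +0.9537)
n_4 = (-0.9755, +0.2199)
n_5 = (-0.4089, -0.9126)
n_6 = (+0.5400, -0.8417)
n_7 = (+0.9854, -0.1704)
  (0,1): δ = 148.97°  ·
  (0,2): δ = 120.21°  ·
  (0,3): δ = 93.59°  ·
  (0,4): δ = 33.80°  ✓
  (0,5): δ = 44.77°  ✓
  (0,6): δ = 101.59°  ·
  (0,7): δ = 149.10°  ·
  (1,2): δ = 151.24°  ·
  (1,3): δ = 124.62°  ·
  (1,4): δ = 64.83°  ✓
  (1,5): δ = 13.74°  ✓
  (1,6): δ = 70.56°  ·
  (1,7): δ = 118.06°  ·
  (2,3): δ = 153.38°  ·
  (2,4): δ = 93.59°  ·
  (2,5): δ = 15.02°  ✓
  (2,6): δ = 41.80°  ✓
  (2,7): δ = 89.31°  ·
  (3,4): δ = 120.21°  ·
  (3,5): δ = 41.64°  ✓
  (3,6): δ = 15.18°  ✓
  (3,7): δ = 62.68°  ✓
  (4,5): δ = 101.43°  ·
  (4,6): δ = 44.61°  ✓
  (4,7): δ = 2.89°  ✓
  (5,6): δ = 123.18°  ·
  (5,7): δ = 75.67°  ·
  (6,7): δ = 132.50°  ·
antipodal pairs: 11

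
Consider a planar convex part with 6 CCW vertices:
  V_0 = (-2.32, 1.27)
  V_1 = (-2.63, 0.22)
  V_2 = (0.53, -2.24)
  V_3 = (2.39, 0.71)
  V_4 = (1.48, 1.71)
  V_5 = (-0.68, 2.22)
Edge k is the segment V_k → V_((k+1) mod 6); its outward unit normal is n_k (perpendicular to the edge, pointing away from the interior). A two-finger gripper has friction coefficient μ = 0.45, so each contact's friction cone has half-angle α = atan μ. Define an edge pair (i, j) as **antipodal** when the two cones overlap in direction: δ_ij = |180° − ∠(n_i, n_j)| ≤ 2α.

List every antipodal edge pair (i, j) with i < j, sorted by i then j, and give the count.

count = 4; pairs: (0,2), (1,3), (1,4), (2,5)

α = atan 0.45 = 24.23°;  2α = 48.46°
n_0 = (-0.9591, +0.2832)
n_1 = (-0.6143, -0.7891)
n_2 = (+0.8459, -0.5333)
n_3 = (+0.7396, +0.6730)
n_4 = (+0.2298, +0.9732)
n_5 = (-0.5012, +0.8653)
  (0,1): δ = 111.45°  ·
  (0,2): δ = 15.78°  ✓
  (0,3): δ = 58.75°  ·
  (0,4): δ = 93.16°  ·
  (0,5): δ = 136.53°  ·
  (1,2): δ = 84.33°  ·
  (1,3): δ = 9.80°  ✓
  (1,4): δ = 24.62°  ✓
  (1,5): δ = 67.98°  ·
  (2,3): δ = 105.47°  ·
  (2,4): δ = 71.05°  ·
  (2,5): δ = 27.69°  ✓
  (3,4): δ = 145.59°  ·
  (3,5): δ = 102.22°  ·
  (4,5): δ = 136.63°  ·
antipodal pairs: 4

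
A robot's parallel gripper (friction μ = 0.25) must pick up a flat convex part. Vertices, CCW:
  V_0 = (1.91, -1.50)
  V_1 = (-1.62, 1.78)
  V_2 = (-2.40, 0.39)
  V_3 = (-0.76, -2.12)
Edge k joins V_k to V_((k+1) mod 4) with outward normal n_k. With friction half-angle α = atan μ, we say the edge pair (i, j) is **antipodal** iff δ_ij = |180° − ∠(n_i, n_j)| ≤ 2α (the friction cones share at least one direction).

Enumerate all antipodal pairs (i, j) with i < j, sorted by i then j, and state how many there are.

α = atan 0.25 = 14.04°;  2α = 28.07°
n_0 = (+0.6807, +0.7326)
n_1 = (-0.8721, +0.4894)
n_2 = (-0.8371, -0.5470)
n_3 = (+0.2262, -0.9741)
  (0,1): δ = 76.40°  ·
  (0,2): δ = 13.94°  ✓
  (0,3): δ = 55.97°  ·
  (1,2): δ = 117.54°  ·
  (1,3): δ = 47.63°  ·
  (2,3): δ = 110.09°  ·
antipodal pairs: 1

count = 1; pairs: (0,2)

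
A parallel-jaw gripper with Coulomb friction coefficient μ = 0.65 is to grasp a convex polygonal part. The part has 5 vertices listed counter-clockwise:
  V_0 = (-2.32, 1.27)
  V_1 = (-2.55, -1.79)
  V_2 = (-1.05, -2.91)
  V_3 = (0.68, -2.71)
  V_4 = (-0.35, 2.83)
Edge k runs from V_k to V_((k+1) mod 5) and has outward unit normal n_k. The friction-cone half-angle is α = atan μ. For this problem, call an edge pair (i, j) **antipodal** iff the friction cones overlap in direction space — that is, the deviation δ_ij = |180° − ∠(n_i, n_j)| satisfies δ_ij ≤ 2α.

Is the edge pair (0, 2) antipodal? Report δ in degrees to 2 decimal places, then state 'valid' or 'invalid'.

δ = 79.11°, invalid

α = atan 0.65 = 33.02°;  2α = 66.05°
edge 0: e_0 = (-0.23, -3.06);  n_0 = (-0.9972, +0.0750)
edge 2: e_2 = (+1.73, +0.20);  n_2 = (+0.1148, -0.9934)
∠(n_0, n_2) = 100.89°
δ = |180° − 100.89°| = 79.11°
79.11° > 2α = 66.05°  →  invalid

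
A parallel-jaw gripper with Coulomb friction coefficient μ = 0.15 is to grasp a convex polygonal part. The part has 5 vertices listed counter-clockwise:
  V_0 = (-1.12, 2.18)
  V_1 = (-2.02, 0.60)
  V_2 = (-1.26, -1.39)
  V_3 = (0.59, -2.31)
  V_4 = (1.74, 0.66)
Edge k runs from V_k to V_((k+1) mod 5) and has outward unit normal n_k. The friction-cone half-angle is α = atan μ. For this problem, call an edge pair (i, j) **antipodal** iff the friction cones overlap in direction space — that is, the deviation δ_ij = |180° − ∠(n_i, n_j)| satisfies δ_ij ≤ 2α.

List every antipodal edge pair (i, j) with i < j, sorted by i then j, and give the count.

α = atan 0.15 = 8.53°;  2α = 17.06°
n_0 = (-0.8689, +0.4950)
n_1 = (-0.9342, -0.3568)
n_2 = (-0.4453, -0.8954)
n_3 = (+0.9325, -0.3611)
n_4 = (+0.4693, +0.8830)
  (0,1): δ = 129.43°  ·
  (0,2): δ = 86.77°  ·
  (0,3): δ = 8.50°  ✓
  (0,4): δ = 91.68°  ·
  (1,2): δ = 137.34°  ·
  (1,3): δ = 42.07°  ·
  (1,4): δ = 41.11°  ·
  (2,3): δ = 84.73°  ·
  (2,4): δ = 1.55°  ✓
  (3,4): δ = 96.82°  ·
antipodal pairs: 2

count = 2; pairs: (0,3), (2,4)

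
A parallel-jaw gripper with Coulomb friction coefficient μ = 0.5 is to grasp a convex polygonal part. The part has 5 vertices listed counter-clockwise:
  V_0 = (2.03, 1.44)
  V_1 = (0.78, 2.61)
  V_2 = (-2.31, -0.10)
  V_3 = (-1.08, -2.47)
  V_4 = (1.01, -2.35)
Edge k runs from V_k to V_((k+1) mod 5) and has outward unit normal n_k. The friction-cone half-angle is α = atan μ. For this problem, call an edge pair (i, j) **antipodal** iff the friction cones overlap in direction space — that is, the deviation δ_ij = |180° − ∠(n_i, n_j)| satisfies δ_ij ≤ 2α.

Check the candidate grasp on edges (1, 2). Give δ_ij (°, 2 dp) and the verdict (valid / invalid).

δ = 103.82°, invalid

α = atan 0.5 = 26.57°;  2α = 53.13°
edge 1: e_1 = (-3.09, -2.71);  n_1 = (-0.6594, +0.7518)
edge 2: e_2 = (+1.23, -2.37);  n_2 = (-0.8876, -0.4606)
∠(n_1, n_2) = 76.18°
δ = |180° − 76.18°| = 103.82°
103.82° > 2α = 53.13°  →  invalid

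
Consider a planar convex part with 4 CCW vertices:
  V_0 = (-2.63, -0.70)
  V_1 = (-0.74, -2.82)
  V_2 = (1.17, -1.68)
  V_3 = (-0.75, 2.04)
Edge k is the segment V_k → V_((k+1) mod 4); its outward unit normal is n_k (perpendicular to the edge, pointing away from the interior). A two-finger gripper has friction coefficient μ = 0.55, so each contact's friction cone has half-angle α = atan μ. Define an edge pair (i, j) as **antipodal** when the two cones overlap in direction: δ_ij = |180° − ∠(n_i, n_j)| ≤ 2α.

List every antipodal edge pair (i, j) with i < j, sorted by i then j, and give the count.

count = 2; pairs: (0,2), (1,3)

α = atan 0.55 = 28.81°;  2α = 57.62°
n_0 = (-0.7464, -0.6655)
n_1 = (+0.5125, -0.8587)
n_2 = (+0.8886, +0.4586)
n_3 = (-0.8246, +0.5658)
  (0,1): δ = 100.89°  ·
  (0,2): δ = 14.42°  ✓
  (0,3): δ = 103.83°  ·
  (1,2): δ = 93.53°  ·
  (1,3): δ = 24.71°  ✓
  (2,3): δ = 61.75°  ·
antipodal pairs: 2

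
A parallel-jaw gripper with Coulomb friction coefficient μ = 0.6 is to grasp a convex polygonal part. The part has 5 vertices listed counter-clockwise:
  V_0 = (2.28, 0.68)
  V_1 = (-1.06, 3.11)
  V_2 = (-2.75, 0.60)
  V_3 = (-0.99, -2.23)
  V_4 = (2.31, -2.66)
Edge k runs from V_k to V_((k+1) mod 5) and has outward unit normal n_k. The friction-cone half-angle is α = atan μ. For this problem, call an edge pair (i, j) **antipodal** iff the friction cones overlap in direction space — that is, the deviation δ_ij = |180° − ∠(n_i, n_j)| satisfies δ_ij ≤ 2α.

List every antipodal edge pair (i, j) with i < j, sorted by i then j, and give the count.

count = 4; pairs: (0,2), (0,3), (1,4), (2,4)

α = atan 0.6 = 30.96°;  2α = 61.93°
n_0 = (+0.5883, +0.8086)
n_1 = (-0.8295, +0.5585)
n_2 = (-0.8492, -0.5281)
n_3 = (-0.1292, -0.9916)
n_4 = (+1.0000, +0.0090)
  (0,1): δ = 87.92°  ·
  (0,2): δ = 22.08°  ✓
  (0,3): δ = 28.61°  ✓
  (0,4): δ = 126.55°  ·
  (1,2): δ = 114.17°  ·
  (1,3): δ = 63.47°  ·
  (1,4): δ = 34.47°  ✓
  (2,3): δ = 129.30°  ·
  (2,4): δ = 31.36°  ✓
  (3,4): δ = 82.06°  ·
antipodal pairs: 4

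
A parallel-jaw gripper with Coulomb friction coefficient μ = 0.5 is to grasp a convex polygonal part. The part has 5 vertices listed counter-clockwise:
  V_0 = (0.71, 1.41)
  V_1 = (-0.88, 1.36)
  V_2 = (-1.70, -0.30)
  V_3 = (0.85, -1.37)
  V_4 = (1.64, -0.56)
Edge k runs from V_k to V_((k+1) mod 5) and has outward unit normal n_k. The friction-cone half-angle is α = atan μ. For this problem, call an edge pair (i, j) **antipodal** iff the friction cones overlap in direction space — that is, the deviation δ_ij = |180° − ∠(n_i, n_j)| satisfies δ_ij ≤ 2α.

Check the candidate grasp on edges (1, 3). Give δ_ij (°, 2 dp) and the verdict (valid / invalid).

δ = 18.00°, valid

α = atan 0.5 = 26.57°;  2α = 53.13°
edge 1: e_1 = (-0.82, -1.66);  n_1 = (-0.8966, +0.4429)
edge 3: e_3 = (+0.79, +0.81);  n_3 = (+0.7159, -0.6982)
∠(n_1, n_3) = 162.00°
δ = |180° − 162.00°| = 18.00°
18.00° ≤ 2α = 53.13°  →  valid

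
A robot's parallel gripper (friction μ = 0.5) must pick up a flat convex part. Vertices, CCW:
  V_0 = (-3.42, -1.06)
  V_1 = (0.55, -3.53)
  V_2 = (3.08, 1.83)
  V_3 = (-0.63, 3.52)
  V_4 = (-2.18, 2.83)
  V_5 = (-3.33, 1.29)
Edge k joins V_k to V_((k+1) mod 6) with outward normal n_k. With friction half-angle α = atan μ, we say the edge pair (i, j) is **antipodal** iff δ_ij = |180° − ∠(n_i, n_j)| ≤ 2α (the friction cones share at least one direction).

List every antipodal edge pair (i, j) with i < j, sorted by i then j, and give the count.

α = atan 0.5 = 26.57°;  2α = 53.13°
n_0 = (-0.5283, -0.8491)
n_1 = (+0.9043, -0.4269)
n_2 = (+0.4145, +0.9100)
n_3 = (-0.4067, +0.9136)
n_4 = (-0.8012, +0.5983)
n_5 = (-0.9993, +0.0383)
  (0,1): δ = 83.38°  ·
  (0,2): δ = 7.40°  ✓
  (0,3): δ = 55.89°  ·
  (0,4): δ = 85.14°  ·
  (0,5): δ = 119.70°  ·
  (1,2): δ = 89.22°  ·
  (1,3): δ = 40.74°  ✓
  (1,4): δ = 11.48°  ✓
  (1,5): δ = 23.07°  ✓
  (2,3): δ = 131.51°  ·
  (2,4): δ = 102.26°  ·
  (2,5): δ = 67.70°  ·
  (3,4): δ = 150.75°  ·
  (3,5): δ = 116.19°  ·
  (4,5): δ = 145.44°  ·
antipodal pairs: 4

count = 4; pairs: (0,2), (1,3), (1,4), (1,5)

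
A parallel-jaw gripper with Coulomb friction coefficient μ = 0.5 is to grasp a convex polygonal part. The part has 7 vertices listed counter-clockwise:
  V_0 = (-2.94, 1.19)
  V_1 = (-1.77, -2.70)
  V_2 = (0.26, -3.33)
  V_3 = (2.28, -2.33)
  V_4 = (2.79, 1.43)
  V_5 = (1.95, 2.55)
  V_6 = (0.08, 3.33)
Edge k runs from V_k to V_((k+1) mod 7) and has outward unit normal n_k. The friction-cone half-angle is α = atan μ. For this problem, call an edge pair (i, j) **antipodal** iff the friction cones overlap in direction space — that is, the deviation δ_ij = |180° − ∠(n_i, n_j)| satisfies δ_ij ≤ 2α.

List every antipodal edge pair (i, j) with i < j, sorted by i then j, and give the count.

α = atan 0.5 = 26.57°;  2α = 53.13°
n_0 = (-0.9576, -0.2880)
n_1 = (-0.2964, -0.9551)
n_2 = (+0.4437, -0.8962)
n_3 = (+0.9909, -0.1344)
n_4 = (+0.8000, +0.6000)
n_5 = (+0.3850, +0.9229)
n_6 = (-0.5782, +0.8159)
  (0,1): δ = 123.98°  ·
  (0,2): δ = 80.40°  ·
  (0,3): δ = 24.46°  ✓
  (0,4): δ = 20.13°  ✓
  (0,5): δ = 50.62°  ✓
  (0,6): δ = 108.58°  ·
  (1,2): δ = 136.42°  ·
  (1,3): δ = 80.48°  ·
  (1,4): δ = 35.89°  ✓
  (1,5): δ = 5.40°  ✓
  (1,6): δ = 52.56°  ✓
  (2,3): δ = 124.06°  ·
  (2,4): δ = 79.47°  ·
  (2,5): δ = 48.98°  ✓
  (2,6): δ = 8.98°  ✓
  (3,4): δ = 135.41°  ·
  (3,5): δ = 104.92°  ·
  (3,6): δ = 46.95°  ✓
  (4,5): δ = 149.51°  ·
  (4,6): δ = 91.55°  ·
  (5,6): δ = 122.04°  ·
antipodal pairs: 9

count = 9; pairs: (0,3), (0,4), (0,5), (1,4), (1,5), (1,6), (2,5), (2,6), (3,6)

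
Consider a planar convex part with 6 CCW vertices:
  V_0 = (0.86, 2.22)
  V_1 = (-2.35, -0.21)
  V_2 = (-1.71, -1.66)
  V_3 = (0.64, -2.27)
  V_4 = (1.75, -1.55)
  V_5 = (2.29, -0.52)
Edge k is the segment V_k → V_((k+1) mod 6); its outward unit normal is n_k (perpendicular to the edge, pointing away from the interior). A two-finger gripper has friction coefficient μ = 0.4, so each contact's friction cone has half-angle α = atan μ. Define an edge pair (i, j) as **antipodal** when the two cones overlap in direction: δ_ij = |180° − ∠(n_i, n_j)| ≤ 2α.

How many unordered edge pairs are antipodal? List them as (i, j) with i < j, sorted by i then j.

α = atan 0.4 = 21.80°;  2α = 43.60°
n_0 = (-0.6036, +0.7973)
n_1 = (-0.9148, -0.4038)
n_2 = (-0.2512, -0.9679)
n_3 = (+0.5442, -0.8390)
n_4 = (+0.8857, -0.4643)
n_5 = (+0.8865, +0.4627)
  (0,1): δ = 103.31°  ·
  (0,2): δ = 51.68°  ·
  (0,3): δ = 4.16°  ✓
  (0,4): δ = 25.21°  ✓
  (0,5): δ = 80.43°  ·
  (1,2): δ = 128.37°  ·
  (1,3): δ = 80.85°  ·
  (1,4): δ = 51.48°  ·
  (1,5): δ = 3.74°  ✓
  (2,3): δ = 132.48°  ·
  (2,4): δ = 103.12°  ·
  (2,5): δ = 47.89°  ·
  (3,4): δ = 150.64°  ·
  (3,5): δ = 95.41°  ·
  (4,5): δ = 124.77°  ·
antipodal pairs: 3

count = 3; pairs: (0,3), (0,4), (1,5)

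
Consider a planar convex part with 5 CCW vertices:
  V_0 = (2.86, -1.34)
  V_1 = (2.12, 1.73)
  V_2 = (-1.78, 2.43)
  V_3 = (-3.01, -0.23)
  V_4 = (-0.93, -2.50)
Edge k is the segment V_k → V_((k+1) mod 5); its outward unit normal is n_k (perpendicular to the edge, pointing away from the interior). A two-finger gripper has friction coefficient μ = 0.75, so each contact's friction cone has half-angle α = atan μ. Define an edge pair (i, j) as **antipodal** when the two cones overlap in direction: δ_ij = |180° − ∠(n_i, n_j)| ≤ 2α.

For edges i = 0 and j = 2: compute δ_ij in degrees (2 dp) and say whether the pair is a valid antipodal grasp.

α = atan 0.75 = 36.87°;  2α = 73.74°
edge 0: e_0 = (-0.74, +3.07);  n_0 = (+0.9722, +0.2343)
edge 2: e_2 = (-1.23, -2.66);  n_2 = (-0.9077, +0.4197)
∠(n_0, n_2) = 141.63°
δ = |180° − 141.63°| = 38.37°
38.37° ≤ 2α = 73.74°  →  valid

δ = 38.37°, valid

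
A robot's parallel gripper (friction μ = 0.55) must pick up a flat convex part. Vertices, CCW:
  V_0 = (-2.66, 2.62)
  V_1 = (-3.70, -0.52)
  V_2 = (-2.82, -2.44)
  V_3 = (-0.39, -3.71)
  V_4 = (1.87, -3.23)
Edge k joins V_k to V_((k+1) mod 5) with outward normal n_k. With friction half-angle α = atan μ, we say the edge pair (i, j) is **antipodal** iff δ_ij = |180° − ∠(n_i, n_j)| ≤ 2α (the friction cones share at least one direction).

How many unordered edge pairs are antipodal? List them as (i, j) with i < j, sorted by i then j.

count = 3; pairs: (0,4), (1,4), (2,4)

α = atan 0.55 = 28.81°;  2α = 57.62°
n_0 = (-0.9493, +0.3144)
n_1 = (-0.9091, -0.4167)
n_2 = (-0.4632, -0.8863)
n_3 = (+0.2078, -0.9782)
n_4 = (+0.7907, +0.6123)
  (0,1): δ = 137.05°  ·
  (0,2): δ = 99.27°  ·
  (0,3): δ = 59.68°  ·
  (0,4): δ = 56.08°  ✓
  (1,2): δ = 142.22°  ·
  (1,3): δ = 102.63°  ·
  (1,4): δ = 13.13°  ✓
  (2,3): δ = 140.42°  ·
  (2,4): δ = 24.65°  ✓
  (3,4): δ = 64.24°  ·
antipodal pairs: 3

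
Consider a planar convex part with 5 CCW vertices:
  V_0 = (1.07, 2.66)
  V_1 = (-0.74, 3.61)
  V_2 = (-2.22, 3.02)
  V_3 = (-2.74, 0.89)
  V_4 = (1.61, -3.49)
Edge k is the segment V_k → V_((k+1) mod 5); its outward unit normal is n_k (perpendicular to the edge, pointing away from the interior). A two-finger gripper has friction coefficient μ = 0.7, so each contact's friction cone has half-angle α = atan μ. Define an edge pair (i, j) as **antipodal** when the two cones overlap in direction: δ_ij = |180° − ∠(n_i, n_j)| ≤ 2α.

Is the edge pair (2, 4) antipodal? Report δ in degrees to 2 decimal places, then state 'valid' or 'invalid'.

α = atan 0.7 = 34.99°;  2α = 69.98°
edge 2: e_2 = (-0.52, -2.13);  n_2 = (-0.9715, +0.2372)
edge 4: e_4 = (-0.54, +6.15);  n_4 = (+0.9962, +0.0875)
∠(n_2, n_4) = 161.26°
δ = |180° − 161.26°| = 18.74°
18.74° ≤ 2α = 69.98°  →  valid

δ = 18.74°, valid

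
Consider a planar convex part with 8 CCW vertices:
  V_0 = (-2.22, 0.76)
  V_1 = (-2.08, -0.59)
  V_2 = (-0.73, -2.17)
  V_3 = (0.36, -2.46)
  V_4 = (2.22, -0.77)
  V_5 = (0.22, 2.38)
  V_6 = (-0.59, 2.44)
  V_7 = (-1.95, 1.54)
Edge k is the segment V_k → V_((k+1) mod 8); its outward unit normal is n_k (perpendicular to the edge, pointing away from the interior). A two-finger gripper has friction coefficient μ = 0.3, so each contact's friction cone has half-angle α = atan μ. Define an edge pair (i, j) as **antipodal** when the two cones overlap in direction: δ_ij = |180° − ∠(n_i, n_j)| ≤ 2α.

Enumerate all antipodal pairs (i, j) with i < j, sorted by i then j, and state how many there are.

count = 5; pairs: (0,4), (1,4), (2,5), (3,6), (3,7)

α = atan 0.3 = 16.70°;  2α = 33.40°
n_0 = (-0.9947, -0.1032)
n_1 = (-0.7603, -0.6496)
n_2 = (-0.2571, -0.9664)
n_3 = (+0.6725, -0.7401)
n_4 = (+0.8442, +0.5360)
n_5 = (+0.0739, +0.9973)
n_6 = (-0.5519, +0.8339)
n_7 = (-0.9450, +0.3271)
  (0,1): δ = 145.41°  ·
  (0,2): δ = 110.82°  ·
  (0,3): δ = 53.66°  ·
  (0,4): δ = 26.49°  ✓
  (0,5): δ = 79.84°  ·
  (0,6): δ = 117.57°  ·
  (0,7): δ = 154.99°  ·
  (1,2): δ = 145.41°  ·
  (1,3): δ = 88.25°  ·
  (1,4): δ = 8.10°  ✓
  (1,5): δ = 45.25°  ·
  (1,6): δ = 82.98°  ·
  (1,7): δ = 120.39°  ·
  (2,3): δ = 122.84°  ·
  (2,4): δ = 42.69°  ·
  (2,5): δ = 10.66°  ✓
  (2,6): δ = 48.39°  ·
  (2,7): δ = 85.81°  ·
  (3,4): δ = 99.85°  ·
  (3,5): δ = 46.49°  ·
  (3,6): δ = 8.76°  ✓
  (3,7): δ = 28.65°  ✓
  (4,5): δ = 126.65°  ·
  (4,6): δ = 88.92°  ·
  (4,7): δ = 51.51°  ·
  (5,6): δ = 142.27°  ·
  (5,7): δ = 104.86°  ·
  (6,7): δ = 142.59°  ·
antipodal pairs: 5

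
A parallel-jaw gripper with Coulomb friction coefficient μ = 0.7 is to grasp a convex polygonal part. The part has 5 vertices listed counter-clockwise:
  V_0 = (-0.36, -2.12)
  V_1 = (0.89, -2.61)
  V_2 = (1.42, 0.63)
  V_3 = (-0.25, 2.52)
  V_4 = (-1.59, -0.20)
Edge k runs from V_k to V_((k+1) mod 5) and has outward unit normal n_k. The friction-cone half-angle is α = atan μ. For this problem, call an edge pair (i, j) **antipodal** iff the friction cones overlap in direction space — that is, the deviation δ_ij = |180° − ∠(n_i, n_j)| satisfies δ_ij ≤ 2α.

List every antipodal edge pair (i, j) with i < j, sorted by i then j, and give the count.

α = atan 0.7 = 34.99°;  2α = 69.98°
n_0 = (-0.3650, -0.9310)
n_1 = (+0.9869, -0.1614)
n_2 = (+0.7494, +0.6621)
n_3 = (-0.8971, +0.4419)
n_4 = (-0.8420, -0.5394)
  (0,1): δ = 77.88°  ·
  (0,2): δ = 27.13°  ✓
  (0,3): δ = 85.18°  ·
  (0,4): δ = 144.05°  ·
  (1,2): δ = 129.25°  ·
  (1,3): δ = 16.94°  ✓
  (1,4): δ = 41.93°  ✓
  (2,3): δ = 67.69°  ✓
  (2,4): δ = 8.82°  ✓
  (3,4): δ = 121.13°  ·
antipodal pairs: 5

count = 5; pairs: (0,2), (1,3), (1,4), (2,3), (2,4)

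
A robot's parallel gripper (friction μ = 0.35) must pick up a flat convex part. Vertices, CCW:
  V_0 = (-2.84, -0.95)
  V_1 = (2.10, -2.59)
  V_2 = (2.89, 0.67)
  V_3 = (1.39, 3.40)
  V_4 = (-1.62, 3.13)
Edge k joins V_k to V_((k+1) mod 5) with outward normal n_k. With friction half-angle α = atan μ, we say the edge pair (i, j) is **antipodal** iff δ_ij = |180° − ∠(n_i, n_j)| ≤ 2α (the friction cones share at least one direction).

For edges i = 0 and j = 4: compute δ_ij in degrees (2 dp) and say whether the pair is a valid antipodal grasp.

α = atan 0.35 = 19.29°;  2α = 38.58°
edge 0: e_0 = (+4.94, -1.64);  n_0 = (-0.3151, -0.9491)
edge 4: e_4 = (-1.22, -4.08);  n_4 = (-0.9581, +0.2865)
∠(n_0, n_4) = 88.28°
δ = |180° − 88.28°| = 91.72°
91.72° > 2α = 38.58°  →  invalid

δ = 91.72°, invalid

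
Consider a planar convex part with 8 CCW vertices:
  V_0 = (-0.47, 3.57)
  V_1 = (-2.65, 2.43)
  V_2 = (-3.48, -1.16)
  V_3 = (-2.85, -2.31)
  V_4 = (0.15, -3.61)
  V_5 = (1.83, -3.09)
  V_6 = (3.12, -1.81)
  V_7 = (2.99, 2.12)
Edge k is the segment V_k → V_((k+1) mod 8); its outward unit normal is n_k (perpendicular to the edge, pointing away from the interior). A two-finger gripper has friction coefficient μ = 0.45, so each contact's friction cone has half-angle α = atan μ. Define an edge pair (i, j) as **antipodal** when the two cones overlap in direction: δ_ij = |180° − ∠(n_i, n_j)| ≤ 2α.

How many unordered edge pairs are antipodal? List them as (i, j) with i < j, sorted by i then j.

count = 8; pairs: (0,4), (0,5), (1,5), (1,6), (2,6), (2,7), (3,7), (4,7)

α = atan 0.45 = 24.23°;  2α = 48.46°
n_0 = (-0.4634, +0.8861)
n_1 = (-0.9743, +0.2253)
n_2 = (-0.8770, -0.4805)
n_3 = (-0.3976, -0.9176)
n_4 = (+0.2957, -0.9553)
n_5 = (+0.7044, -0.7099)
n_6 = (+0.9995, +0.0331)
n_7 = (+0.3865, +0.9223)
  (0,1): δ = 130.62°  ·
  (0,2): δ = 88.89°  ·
  (0,3): δ = 51.04°  ·
  (0,4): δ = 10.41°  ✓
  (0,5): δ = 17.17°  ✓
  (0,6): δ = 64.29°  ·
  (0,7): δ = 129.66°  ·
  (1,2): δ = 138.27°  ·
  (1,3): δ = 100.41°  ·
  (1,4): δ = 59.78°  ·
  (1,5): δ = 32.21°  ✓
  (1,6): δ = 14.91°  ✓
  (1,7): δ = 80.28°  ·
  (2,3): δ = 142.14°  ·
  (2,4): δ = 101.52°  ·
  (2,5): δ = 73.94°  ·
  (2,6): δ = 26.82°  ✓
  (2,7): δ = 38.55°  ✓
  (3,4): δ = 139.37°  ·
  (3,5): δ = 111.79°  ·
  (3,6): δ = 64.68°  ·
  (3,7): δ = 0.69°  ✓
  (4,5): δ = 152.42°  ·
  (4,6): δ = 105.30°  ·
  (4,7): δ = 39.94°  ✓
  (5,6): δ = 132.88°  ·
  (5,7): δ = 67.51°  ·
  (6,7): δ = 114.63°  ·
antipodal pairs: 8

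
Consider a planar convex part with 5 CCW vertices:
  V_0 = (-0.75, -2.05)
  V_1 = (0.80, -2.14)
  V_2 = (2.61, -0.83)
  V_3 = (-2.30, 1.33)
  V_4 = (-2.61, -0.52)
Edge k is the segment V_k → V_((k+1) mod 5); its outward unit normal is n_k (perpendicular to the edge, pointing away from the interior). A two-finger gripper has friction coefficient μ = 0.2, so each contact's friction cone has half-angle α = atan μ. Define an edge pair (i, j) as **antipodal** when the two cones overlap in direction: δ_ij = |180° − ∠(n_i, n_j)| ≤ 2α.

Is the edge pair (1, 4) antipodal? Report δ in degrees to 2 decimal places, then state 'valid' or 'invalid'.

α = atan 0.2 = 11.31°;  2α = 22.62°
edge 1: e_1 = (+1.81, +1.31);  n_1 = (+0.5863, -0.8101)
edge 4: e_4 = (+1.86, -1.53);  n_4 = (-0.6353, -0.7723)
∠(n_1, n_4) = 75.34°
δ = |180° − 75.34°| = 104.66°
104.66° > 2α = 22.62°  →  invalid

δ = 104.66°, invalid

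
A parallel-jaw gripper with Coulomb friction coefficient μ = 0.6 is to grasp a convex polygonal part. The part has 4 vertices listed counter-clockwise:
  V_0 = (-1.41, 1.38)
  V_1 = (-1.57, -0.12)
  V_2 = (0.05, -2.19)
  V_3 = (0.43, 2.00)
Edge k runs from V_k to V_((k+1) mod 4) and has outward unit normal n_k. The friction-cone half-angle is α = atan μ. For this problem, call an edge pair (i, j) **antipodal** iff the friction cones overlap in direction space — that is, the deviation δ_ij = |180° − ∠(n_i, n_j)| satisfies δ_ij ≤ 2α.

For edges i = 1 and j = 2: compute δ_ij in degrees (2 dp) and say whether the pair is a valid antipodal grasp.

α = atan 0.6 = 30.96°;  2α = 61.93°
edge 1: e_1 = (+1.62, -2.07);  n_1 = (-0.7875, -0.6163)
edge 2: e_2 = (+0.38, +4.19);  n_2 = (+0.9959, -0.0903)
∠(n_1, n_2) = 136.77°
δ = |180° − 136.77°| = 43.23°
43.23° ≤ 2α = 61.93°  →  valid

δ = 43.23°, valid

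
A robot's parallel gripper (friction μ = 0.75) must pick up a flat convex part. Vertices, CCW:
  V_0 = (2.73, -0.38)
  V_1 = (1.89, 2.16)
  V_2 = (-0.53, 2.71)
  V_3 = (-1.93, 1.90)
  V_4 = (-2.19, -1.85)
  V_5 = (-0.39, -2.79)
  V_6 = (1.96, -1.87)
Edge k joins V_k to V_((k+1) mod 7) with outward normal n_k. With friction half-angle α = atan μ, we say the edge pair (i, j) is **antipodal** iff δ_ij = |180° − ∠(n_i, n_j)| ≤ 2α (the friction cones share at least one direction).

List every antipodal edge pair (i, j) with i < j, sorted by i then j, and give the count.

α = atan 0.75 = 36.87°;  2α = 73.74°
n_0 = (+0.9494, +0.3140)
n_1 = (+0.2216, +0.9751)
n_2 = (-0.5008, +0.8656)
n_3 = (-0.9976, +0.0692)
n_4 = (-0.4629, -0.8864)
n_5 = (+0.3645, -0.9312)
n_6 = (+0.8884, -0.4591)
  (0,1): δ = 121.10°  ·
  (0,2): δ = 78.25°  ·
  (0,3): δ = 22.27°  ✓
  (0,4): δ = 44.13°  ✓
  (0,5): δ = 93.08°  ·
  (0,6): δ = 134.37°  ·
  (1,2): δ = 137.14°  ·
  (1,3): δ = 81.16°  ·
  (1,4): δ = 14.77°  ✓
  (1,5): δ = 34.18°  ✓
  (1,6): δ = 75.48°  ·
  (2,3): δ = 124.02°  ·
  (2,4): δ = 57.63°  ✓
  (2,5): δ = 8.67°  ✓
  (2,6): δ = 32.62°  ✓
  (3,4): δ = 113.61°  ·
  (3,5): δ = 64.65°  ✓
  (3,6): δ = 23.36°  ✓
  (4,5): δ = 131.05°  ·
  (4,6): δ = 89.75°  ·
  (5,6): δ = 138.71°  ·
antipodal pairs: 9

count = 9; pairs: (0,3), (0,4), (1,4), (1,5), (2,4), (2,5), (2,6), (3,5), (3,6)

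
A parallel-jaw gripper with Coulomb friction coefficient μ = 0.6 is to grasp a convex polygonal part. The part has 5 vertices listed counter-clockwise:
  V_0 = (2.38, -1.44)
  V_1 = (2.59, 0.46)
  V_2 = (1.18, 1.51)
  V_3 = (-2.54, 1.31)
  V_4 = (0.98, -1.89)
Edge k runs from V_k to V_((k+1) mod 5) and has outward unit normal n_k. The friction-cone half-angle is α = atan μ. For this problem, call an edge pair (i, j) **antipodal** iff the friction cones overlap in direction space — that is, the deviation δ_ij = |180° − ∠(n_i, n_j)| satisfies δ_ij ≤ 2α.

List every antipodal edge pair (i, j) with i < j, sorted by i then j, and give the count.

count = 5; pairs: (0,3), (1,3), (1,4), (2,3), (2,4)

α = atan 0.6 = 30.96°;  2α = 61.93°
n_0 = (+0.9939, -0.1099)
n_1 = (+0.5973, +0.8020)
n_2 = (-0.0537, +0.9986)
n_3 = (-0.6727, -0.7399)
n_4 = (+0.3060, -0.9520)
  (0,1): δ = 120.37°  ·
  (0,2): δ = 80.62°  ·
  (0,3): δ = 54.03°  ✓
  (0,4): δ = 114.13°  ·
  (1,2): δ = 140.25°  ·
  (1,3): δ = 5.60°  ✓
  (1,4): δ = 54.49°  ✓
  (2,3): δ = 45.35°  ✓
  (2,4): δ = 14.74°  ✓
  (3,4): δ = 119.91°  ·
antipodal pairs: 5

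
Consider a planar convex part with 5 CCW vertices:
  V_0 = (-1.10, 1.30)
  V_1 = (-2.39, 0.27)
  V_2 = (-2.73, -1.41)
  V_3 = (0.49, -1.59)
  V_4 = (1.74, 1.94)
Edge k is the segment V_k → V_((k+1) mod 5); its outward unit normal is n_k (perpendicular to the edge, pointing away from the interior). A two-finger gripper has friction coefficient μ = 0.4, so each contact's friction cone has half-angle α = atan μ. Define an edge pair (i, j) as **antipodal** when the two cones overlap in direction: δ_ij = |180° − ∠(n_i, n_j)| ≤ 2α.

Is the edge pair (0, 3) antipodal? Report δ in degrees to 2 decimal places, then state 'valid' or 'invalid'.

α = atan 0.4 = 21.80°;  2α = 43.60°
edge 0: e_0 = (-1.29, -1.03);  n_0 = (-0.6240, +0.7815)
edge 3: e_3 = (+1.25, +3.53);  n_3 = (+0.9426, -0.3338)
∠(n_0, n_3) = 148.11°
δ = |180° − 148.11°| = 31.89°
31.89° ≤ 2α = 43.60°  →  valid

δ = 31.89°, valid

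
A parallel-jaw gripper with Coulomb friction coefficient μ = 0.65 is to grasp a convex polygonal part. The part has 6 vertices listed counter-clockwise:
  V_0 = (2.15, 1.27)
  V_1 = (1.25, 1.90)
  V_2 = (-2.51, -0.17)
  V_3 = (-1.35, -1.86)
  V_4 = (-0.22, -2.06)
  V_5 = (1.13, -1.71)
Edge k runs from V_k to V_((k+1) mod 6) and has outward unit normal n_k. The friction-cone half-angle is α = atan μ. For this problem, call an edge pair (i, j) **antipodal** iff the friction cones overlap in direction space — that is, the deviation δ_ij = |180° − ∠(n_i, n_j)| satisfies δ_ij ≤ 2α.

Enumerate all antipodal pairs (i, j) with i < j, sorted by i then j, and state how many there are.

α = atan 0.65 = 33.02°;  2α = 66.05°
n_0 = (+0.5735, +0.8192)
n_1 = (-0.4823, +0.8760)
n_2 = (-0.8245, -0.5659)
n_3 = (-0.1743, -0.9847)
n_4 = (+0.2510, -0.9680)
n_5 = (+0.9461, -0.3238)
  (0,1): δ = 116.17°  ·
  (0,2): δ = 20.54°  ✓
  (0,3): δ = 24.96°  ✓
  (0,4): δ = 49.53°  ✓
  (0,5): δ = 106.10°  ·
  (1,2): δ = 84.37°  ·
  (1,3): δ = 38.87°  ✓
  (1,4): δ = 14.30°  ✓
  (1,5): δ = 42.27°  ✓
  (2,3): δ = 134.50°  ·
  (2,4): δ = 109.93°  ·
  (2,5): δ = 53.36°  ✓
  (3,4): δ = 155.43°  ·
  (3,5): δ = 98.86°  ·
  (4,5): δ = 123.43°  ·
antipodal pairs: 7

count = 7; pairs: (0,2), (0,3), (0,4), (1,3), (1,4), (1,5), (2,5)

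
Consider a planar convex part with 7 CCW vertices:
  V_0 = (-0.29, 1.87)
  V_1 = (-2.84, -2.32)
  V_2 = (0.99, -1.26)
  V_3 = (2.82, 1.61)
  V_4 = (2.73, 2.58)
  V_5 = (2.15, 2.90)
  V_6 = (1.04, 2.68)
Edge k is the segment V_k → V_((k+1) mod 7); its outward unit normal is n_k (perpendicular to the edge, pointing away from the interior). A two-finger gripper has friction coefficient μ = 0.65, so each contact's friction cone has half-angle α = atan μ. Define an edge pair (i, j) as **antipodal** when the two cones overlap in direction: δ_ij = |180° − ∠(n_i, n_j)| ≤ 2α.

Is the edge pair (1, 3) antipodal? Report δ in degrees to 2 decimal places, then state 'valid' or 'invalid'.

δ = 100.17°, invalid

α = atan 0.65 = 33.02°;  2α = 66.05°
edge 1: e_1 = (+3.83, +1.06);  n_1 = (+0.2667, -0.9638)
edge 3: e_3 = (-0.09, +0.97);  n_3 = (+0.9957, +0.0924)
∠(n_1, n_3) = 79.83°
δ = |180° − 79.83°| = 100.17°
100.17° > 2α = 66.05°  →  invalid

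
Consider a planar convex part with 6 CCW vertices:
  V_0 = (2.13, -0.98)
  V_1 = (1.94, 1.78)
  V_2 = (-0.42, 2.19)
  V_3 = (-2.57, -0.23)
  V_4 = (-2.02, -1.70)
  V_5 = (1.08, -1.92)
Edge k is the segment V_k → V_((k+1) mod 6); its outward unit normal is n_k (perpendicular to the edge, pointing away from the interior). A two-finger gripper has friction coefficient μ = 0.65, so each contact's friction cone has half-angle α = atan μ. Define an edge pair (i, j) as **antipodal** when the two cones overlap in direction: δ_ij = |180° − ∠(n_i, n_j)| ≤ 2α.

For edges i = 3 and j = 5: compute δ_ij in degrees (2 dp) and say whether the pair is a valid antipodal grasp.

δ = 68.68°, invalid

α = atan 0.65 = 33.02°;  2α = 66.05°
edge 3: e_3 = (+0.55, -1.47);  n_3 = (-0.9366, -0.3504)
edge 5: e_5 = (+1.05, +0.94);  n_5 = (+0.6670, -0.7451)
∠(n_3, n_5) = 111.32°
δ = |180° − 111.32°| = 68.68°
68.68° > 2α = 66.05°  →  invalid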